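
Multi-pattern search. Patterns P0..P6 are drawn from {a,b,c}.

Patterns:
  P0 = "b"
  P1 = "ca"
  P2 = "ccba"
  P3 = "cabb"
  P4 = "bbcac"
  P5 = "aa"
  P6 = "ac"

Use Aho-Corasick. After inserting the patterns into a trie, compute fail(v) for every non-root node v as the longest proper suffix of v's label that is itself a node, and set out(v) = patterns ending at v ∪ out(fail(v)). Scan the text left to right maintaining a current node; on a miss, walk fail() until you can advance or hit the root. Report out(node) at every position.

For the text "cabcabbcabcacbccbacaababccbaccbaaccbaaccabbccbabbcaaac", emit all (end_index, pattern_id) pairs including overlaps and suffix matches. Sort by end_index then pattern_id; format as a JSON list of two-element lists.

Construct AC machine:
Trie (insert patterns):
  n0 'ε': a→13 b→1 c→2
  n1 'b': b→9  [P0 ends]
  n2 'c': a→3 c→4
  n3 'ca': b→7  [P1 ends]
  n4 'cc': b→5
  n5 'ccb': a→6
  n6 'ccba': ·  [P2 ends]
  n7 'cab': b→8
  n8 'cabb': ·  [P3 ends]
  n9 'bb': c→10
  n10 'bbc': a→11
  n11 'bbca': c→12
  n12 'bbcac': ·  [P4 ends]
  n13 'a': a→14 c→15
  n14 'aa': ·  [P5 ends]
  n15 'ac': ·  [P6 ends]

BFS fail/out derivation:
  n1('b'): parent n0 fail=0; on 'b' 0 → fail=0;  out {0}∪∅={0}
  n2('c'): parent n0 fail=0; on 'c' 0 → fail=0;  out ∅∪∅=∅
  n13('a'): parent n0 fail=0; on 'a' 0 → fail=0;  out ∅∪∅=∅
  n3('ca'): parent n2 fail=0; on 'a' 0 → fail=13;  out {1}∪∅={1}
  n4('cc'): parent n2 fail=0; on 'c' 0 → fail=2;  out ∅∪∅=∅
  n9('bb'): parent n1 fail=0; on 'b' 0 → fail=1;  out ∅∪{0}={0}
  n14('aa'): parent n13 fail=0; on 'a' 0 → fail=13;  out {5}∪∅={5}
  n15('ac'): parent n13 fail=0; on 'c' 0 → fail=2;  out {6}∪∅={6}
  n5('ccb'): parent n4 fail=2; on 'b' 2→0 → fail=1;  out ∅∪{0}={0}
  n7('cab'): parent n3 fail=13; on 'b' 13→0 → fail=1;  out ∅∪{0}={0}
  n10('bbc'): parent n9 fail=1; on 'c' 1→0 → fail=2;  out ∅∪∅=∅
  n6('ccba'): parent n5 fail=1; on 'a' 1→0 → fail=13;  out {2}∪∅={2}
  n8('cabb'): parent n7 fail=1; on 'b' 1 → fail=9;  out {3}∪{0}={0,3}
  n11('bbca'): parent n10 fail=2; on 'a' 2 → fail=3;  out ∅∪{1}={1}
  n12('bbcac'): parent n11 fail=3; on 'c' 3→13 → fail=15;  out {4}∪{6}={4,6}

Text stream:
pos 0 'c': at 2
pos 1 'a': at 3  ** P1@[0:1]
pos 2 'b': at 7  ** P0@[2:2]
pos 3 'c': at 2 ·f
pos 4 'a': at 3  ** P1@[3:4]
pos 5 'b': at 7  ** P0@[5:5]
pos 6 'b': at 8  ** P0@[6:6],P3@[3:6]
pos 7 'c': at 10 ·f
pos 8 'a': at 11  ** P1@[7:8]
pos 9 'b': at 7 ·f  ** P0@[9:9]
pos 10 'c': at 2 ·f
pos 11 'a': at 3  ** P1@[10:11]
pos 12 'c': at 15 ·f  ** P6@[11:12]
pos 13 'b': at 1 ·f  ** P0@[13:13]
pos 14 'c': at 2 ·f
pos 15 'c': at 4
pos 16 'b': at 5  ** P0@[16:16]
pos 17 'a': at 6  ** P2@[14:17]
pos 18 'c': at 15 ·f  ** P6@[17:18]
pos 19 'a': at 3 ·f  ** P1@[18:19]
pos 20 'a': at 14 ·f  ** P5@[19:20]
pos 21 'b': at 1 ·f  ** P0@[21:21]
pos 22 'a': at 13 ·f
pos 23 'b': at 1 ·f  ** P0@[23:23]
pos 24 'c': at 2 ·f
pos 25 'c': at 4
pos 26 'b': at 5  ** P0@[26:26]
pos 27 'a': at 6  ** P2@[24:27]
pos 28 'c': at 15 ·f  ** P6@[27:28]
pos 29 'c': at 4 ·f
pos 30 'b': at 5  ** P0@[30:30]
pos 31 'a': at 6  ** P2@[28:31]
pos 32 'a': at 14 ·f  ** P5@[31:32]
pos 33 'c': at 15 ·f  ** P6@[32:33]
pos 34 'c': at 4 ·f
pos 35 'b': at 5  ** P0@[35:35]
pos 36 'a': at 6  ** P2@[33:36]
pos 37 'a': at 14 ·f  ** P5@[36:37]
pos 38 'c': at 15 ·f  ** P6@[37:38]
pos 39 'c': at 4 ·f
pos 40 'a': at 3 ·f  ** P1@[39:40]
pos 41 'b': at 7  ** P0@[41:41]
pos 42 'b': at 8  ** P0@[42:42],P3@[39:42]
pos 43 'c': at 10 ·f
pos 44 'c': at 4 ·f
pos 45 'b': at 5  ** P0@[45:45]
pos 46 'a': at 6  ** P2@[43:46]
pos 47 'b': at 1 ·f  ** P0@[47:47]
pos 48 'b': at 9  ** P0@[48:48]
pos 49 'c': at 10
pos 50 'a': at 11  ** P1@[49:50]
pos 51 'a': at 14 ·f  ** P5@[50:51]
pos 52 'a': at 14 ·f  ** P5@[51:52]
pos 53 'c': at 15 ·f  ** P6@[52:53]

Matches: [[1,1],[2,0],[4,1],[5,0],[6,0],[6,3],[8,1],[9,0],[11,1],[12,6],[13,0],[16,0],[17,2],[18,6],[19,1],[20,5],[21,0],[23,0],[26,0],[27,2],[28,6],[30,0],[31,2],[32,5],[33,6],[35,0],[36,2],[37,5],[38,6],[40,1],[41,0],[42,0],[42,3],[45,0],[46,2],[47,0],[48,0],[50,1],[51,5],[52,5],[53,6]]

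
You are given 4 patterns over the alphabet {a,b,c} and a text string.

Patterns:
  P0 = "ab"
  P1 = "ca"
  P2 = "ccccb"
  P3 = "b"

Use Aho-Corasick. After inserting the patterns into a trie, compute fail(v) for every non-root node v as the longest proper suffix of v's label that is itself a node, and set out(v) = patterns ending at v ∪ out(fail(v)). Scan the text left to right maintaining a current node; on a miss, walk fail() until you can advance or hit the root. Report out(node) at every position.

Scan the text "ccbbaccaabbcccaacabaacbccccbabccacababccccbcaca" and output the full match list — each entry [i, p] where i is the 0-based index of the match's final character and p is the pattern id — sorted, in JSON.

Build:
Trie nodes:
  n0 'ε': a→1 b→9 c→3
  n1 'a': b→2
  n2 'ab': ·  [P0 ends]
  n3 'c': a→4 c→5
  n4 'ca': ·  [P1 ends]
  n5 'cc': c→6
  n6 'ccc': c→7
  n7 'cccc': b→8
  n8 'ccccb': ·  [P2 ends]
  n9 'b': ·  [P3 ends]

Failure links (BFS by depth):
  n1('a'): parent n0 fail=0; on 'a' 0 → fail=0;  out ∅∪∅=∅
  n3('c'): parent n0 fail=0; on 'c' 0 → fail=0;  out ∅∪∅=∅
  n9('b'): parent n0 fail=0; on 'b' 0 → fail=0;  out {3}∪∅={3}
  n2('ab'): parent n1 fail=0; on 'b' 0 → fail=9;  out {0}∪{3}={0,3}
  n4('ca'): parent n3 fail=0; on 'a' 0 → fail=1;  out {1}∪∅={1}
  n5('cc'): parent n3 fail=0; on 'c' 0 → fail=3;  out ∅∪∅=∅
  n6('ccc'): parent n5 fail=3; on 'c' 3 → fail=5;  out ∅∪∅=∅
  n7('cccc'): parent n6 fail=5; on 'c' 5 → fail=6;  out ∅∪∅=∅
  n8('ccccb'): parent n7 fail=6; on 'b' 6→5→3→0 → fail=9;  out {2}∪{3}={2,3}

Scan:
pos 0 'c': at 3
pos 1 'c': at 5
pos 2 'b': at 9 (fail-walked)  → match P3@[2:2]
pos 3 'b': at 9 (fail-walked)  → match P3@[3:3]
pos 4 'a': at 1 (fail-walked)
pos 5 'c': at 3 (fail-walked)
pos 6 'c': at 5
pos 7 'a': at 4 (fail-walked)  → match P1@[6:7]
pos 8 'a': at 1 (fail-walked)
pos 9 'b': at 2  → match P0@[8:9],P3@[9:9]
pos 10 'b': at 9 (fail-walked)  → match P3@[10:10]
pos 11 'c': at 3 (fail-walked)
pos 12 'c': at 5
pos 13 'c': at 6
pos 14 'a': at 4 (fail-walked)  → match P1@[13:14]
pos 15 'a': at 1 (fail-walked)
pos 16 'c': at 3 (fail-walked)
pos 17 'a': at 4  → match P1@[16:17]
pos 18 'b': at 2 (fail-walked)  → match P0@[17:18],P3@[18:18]
pos 19 'a': at 1 (fail-walked)
pos 20 'a': at 1 (fail-walked)
pos 21 'c': at 3 (fail-walked)
pos 22 'b': at 9 (fail-walked)  → match P3@[22:22]
pos 23 'c': at 3 (fail-walked)
pos 24 'c': at 5
pos 25 'c': at 6
pos 26 'c': at 7
pos 27 'b': at 8  → match P2@[23:27],P3@[27:27]
pos 28 'a': at 1 (fail-walked)
pos 29 'b': at 2  → match P0@[28:29],P3@[29:29]
pos 30 'c': at 3 (fail-walked)
pos 31 'c': at 5
pos 32 'a': at 4 (fail-walked)  → match P1@[31:32]
pos 33 'c': at 3 (fail-walked)
pos 34 'a': at 4  → match P1@[33:34]
pos 35 'b': at 2 (fail-walked)  → match P0@[34:35],P3@[35:35]
pos 36 'a': at 1 (fail-walked)
pos 37 'b': at 2  → match P0@[36:37],P3@[37:37]
pos 38 'c': at 3 (fail-walked)
pos 39 'c': at 5
pos 40 'c': at 6
pos 41 'c': at 7
pos 42 'b': at 8  → match P2@[38:42],P3@[42:42]
pos 43 'c': at 3 (fail-walked)
pos 44 'a': at 4  → match P1@[43:44]
pos 45 'c': at 3 (fail-walked)
pos 46 'a': at 4  → match P1@[45:46]

Matches: [[2,3],[3,3],[7,1],[9,0],[9,3],[10,3],[14,1],[17,1],[18,0],[18,3],[22,3],[27,2],[27,3],[29,0],[29,3],[32,1],[34,1],[35,0],[35,3],[37,0],[37,3],[42,2],[42,3],[44,1],[46,1]]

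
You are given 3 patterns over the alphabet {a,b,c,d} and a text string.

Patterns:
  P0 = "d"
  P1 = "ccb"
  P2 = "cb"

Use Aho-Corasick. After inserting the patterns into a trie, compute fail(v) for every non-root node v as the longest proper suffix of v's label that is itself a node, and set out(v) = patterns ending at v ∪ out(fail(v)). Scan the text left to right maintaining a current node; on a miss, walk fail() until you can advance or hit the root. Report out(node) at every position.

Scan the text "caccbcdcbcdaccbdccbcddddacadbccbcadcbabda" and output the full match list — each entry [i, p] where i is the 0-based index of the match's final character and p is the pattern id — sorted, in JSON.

Build automaton:
Trie (insert patterns):
  n0 'ε': c→2 d→1
  n1 'd': ·  ←P0
  n2 'c': b→5 c→3
  n3 'cc': b→4
  n4 'ccb': ·  ←P1
  n5 'cb': ·  ←P2

Failure links (BFS by depth):
  fail(1) 'd': from fail(0)=0 chase 'd': 0 ⇒ 0;  out={0}∪out(0)={0}
  fail(2) 'c': from fail(0)=0 chase 'c': 0 ⇒ 0;  out=∅∪out(0)=∅
  fail(3) 'cc': from fail(2)=0 chase 'c': 0 ⇒ 2;  out=∅∪out(2)=∅
  fail(5) 'cb': from fail(2)=0 chase 'b': 0 ⇒ 0;  out={2}∪out(0)={2}
  fail(4) 'ccb': from fail(3)=2 chase 'b': 2 ⇒ 5;  out={1}∪out(5)={1,2}

Text stream:
pos 0 'c': at 2
pos 1 'a': at 0 (fail-walked)
pos 2 'c': at 2
pos 3 'c': at 3
pos 4 'b': at 4  → match P1@[2:4],P2@[3:4]
pos 5 'c': at 2 (fail-walked)
pos 6 'd': at 1 (fail-walked)  → match P0@[6:6]
pos 7 'c': at 2 (fail-walked)
pos 8 'b': at 5  → match P2@[7:8]
pos 9 'c': at 2 (fail-walked)
pos 10 'd': at 1 (fail-walked)  → match P0@[10:10]
pos 11 'a': at 0 (fail-walked)
pos 12 'c': at 2
pos 13 'c': at 3
pos 14 'b': at 4  → match P1@[12:14],P2@[13:14]
pos 15 'd': at 1 (fail-walked)  → match P0@[15:15]
pos 16 'c': at 2 (fail-walked)
pos 17 'c': at 3
pos 18 'b': at 4  → match P1@[16:18],P2@[17:18]
pos 19 'c': at 2 (fail-walked)
pos 20 'd': at 1 (fail-walked)  → match P0@[20:20]
pos 21 'd': at 1 (fail-walked)  → match P0@[21:21]
pos 22 'd': at 1 (fail-walked)  → match P0@[22:22]
pos 23 'd': at 1 (fail-walked)  → match P0@[23:23]
pos 24 'a': at 0 (fail-walked)
pos 25 'c': at 2
pos 26 'a': at 0 (fail-walked)
pos 27 'd': at 1  → match P0@[27:27]
pos 28 'b': at 0 (fail-walked)
pos 29 'c': at 2
pos 30 'c': at 3
pos 31 'b': at 4  → match P1@[29:31],P2@[30:31]
pos 32 'c': at 2 (fail-walked)
pos 33 'a': at 0 (fail-walked)
pos 34 'd': at 1  → match P0@[34:34]
pos 35 'c': at 2 (fail-walked)
pos 36 'b': at 5  → match P2@[35:36]
pos 37 'a': at 0 (fail-walked)
pos 38 'b': at 0
pos 39 'd': at 1  → match P0@[39:39]
pos 40 'a': at 0 (fail-walked)

All matches (sorted): [[4,1],[4,2],[6,0],[8,2],[10,0],[14,1],[14,2],[15,0],[18,1],[18,2],[20,0],[21,0],[22,0],[23,0],[27,0],[31,1],[31,2],[34,0],[36,2],[39,0]]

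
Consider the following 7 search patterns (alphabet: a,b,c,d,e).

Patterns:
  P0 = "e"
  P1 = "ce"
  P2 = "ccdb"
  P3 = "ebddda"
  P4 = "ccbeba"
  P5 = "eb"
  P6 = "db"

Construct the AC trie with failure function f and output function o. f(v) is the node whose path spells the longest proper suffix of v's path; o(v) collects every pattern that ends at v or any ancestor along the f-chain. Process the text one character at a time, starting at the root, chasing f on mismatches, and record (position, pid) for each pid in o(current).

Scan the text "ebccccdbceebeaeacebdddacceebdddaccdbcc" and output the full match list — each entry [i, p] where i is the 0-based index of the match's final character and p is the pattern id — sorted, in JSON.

Build automaton:
Trie (insert patterns):
  0='ε' goto c→2 d→16 e→1
  1='e' goto b→7  ←P0
  2='c' goto c→4 e→3
  3='ce' goto ·  ←P1
  4='cc' goto b→12 d→5
  5='ccd' goto b→6
  6='ccdb' goto ·  ←P2
  7='eb' goto d→8  ←P5
  8='ebd' goto d→9
  9='ebdd' goto d→10
  10='ebddd' goto a→11
  11='ebddda' goto ·  ←P3
  12='ccb' goto e→13
  13='ccbe' goto b→14
  14='ccbeb' goto a→15
  15='ccbeba' goto ·  ←P4
  16='d' goto b→17
  17='db' goto ·  ←P6

Failure links (BFS by depth):
  fail(1) 'e': from fail(0)=0 chase 'e': 0 ⇒ 0;  out={0}∪out(0)={0}
  fail(2) 'c': from fail(0)=0 chase 'c': 0 ⇒ 0;  out=∅∪out(0)=∅
  fail(16) 'd': from fail(0)=0 chase 'd': 0 ⇒ 0;  out=∅∪out(0)=∅
  fail(3) 'ce': from fail(2)=0 chase 'e': 0 ⇒ 1;  out={1}∪out(1)={0,1}
  fail(4) 'cc': from fail(2)=0 chase 'c': 0 ⇒ 2;  out=∅∪out(2)=∅
  fail(7) 'eb': from fail(1)=0 chase 'b': 0 ⇒ 0;  out={5}∪out(0)={5}
  fail(17) 'db': from fail(16)=0 chase 'b': 0 ⇒ 0;  out={6}∪out(0)={6}
  fail(5) 'ccd': from fail(4)=2 chase 'd': 2→0 ⇒ 16;  out=∅∪out(16)=∅
  fail(8) 'ebd': from fail(7)=0 chase 'd': 0 ⇒ 16;  out=∅∪out(16)=∅
  fail(12) 'ccb': from fail(4)=2 chase 'b': 2→0 ⇒ 0;  out=∅∪out(0)=∅
  fail(6) 'ccdb': from fail(5)=16 chase 'b': 16 ⇒ 17;  out={2}∪out(17)={2,6}
  fail(9) 'ebdd': from fail(8)=16 chase 'd': 16→0 ⇒ 16;  out=∅∪out(16)=∅
  fail(13) 'ccbe': from fail(12)=0 chase 'e': 0 ⇒ 1;  out=∅∪out(1)={0}
  fail(10) 'ebddd': from fail(9)=16 chase 'd': 16→0 ⇒ 16;  out=∅∪out(16)=∅
  fail(14) 'ccbeb': from fail(13)=1 chase 'b': 1 ⇒ 7;  out=∅∪out(7)={5}
  fail(11) 'ebddda': from fail(10)=16 chase 'a': 16→0 ⇒ 0;  out={3}∪out(0)={3}
  fail(15) 'ccbeba': from fail(14)=7 chase 'a': 7→0 ⇒ 0;  out={4}∪out(0)={4}

Text stream:
i=0 'e': node 0→1  → match P0@[0:0]
i=1 'b': node 1→7  → match P5@[0:1]
i=2 'c': node 7→2 (via fail)
i=3 'c': node 2→4
i=4 'c': node 4→4 (via fail)
i=5 'c': node 4→4 (via fail)
i=6 'd': node 4→5
i=7 'b': node 5→6  → match P2@[4:7],P6@[6:7]
i=8 'c': node 6→2 (via fail)
i=9 'e': node 2→3  → match P0@[9:9],P1@[8:9]
i=10 'e': node 3→1 (via fail)  → match P0@[10:10]
i=11 'b': node 1→7  → match P5@[10:11]
i=12 'e': node 7→1 (via fail)  → match P0@[12:12]
i=13 'a': node 1→0 (via fail)
i=14 'e': node 0→1  → match P0@[14:14]
i=15 'a': node 1→0 (via fail)
i=16 'c': node 0→2
i=17 'e': node 2→3  → match P0@[17:17],P1@[16:17]
i=18 'b': node 3→7 (via fail)  → match P5@[17:18]
i=19 'd': node 7→8
i=20 'd': node 8→9
i=21 'd': node 9→10
i=22 'a': node 10→11  → match P3@[17:22]
i=23 'c': node 11→2 (via fail)
i=24 'c': node 2→4
i=25 'e': node 4→3 (via fail)  → match P0@[25:25],P1@[24:25]
i=26 'e': node 3→1 (via fail)  → match P0@[26:26]
i=27 'b': node 1→7  → match P5@[26:27]
i=28 'd': node 7→8
i=29 'd': node 8→9
i=30 'd': node 9→10
i=31 'a': node 10→11  → match P3@[26:31]
i=32 'c': node 11→2 (via fail)
i=33 'c': node 2→4
i=34 'd': node 4→5
i=35 'b': node 5→6  → match P2@[32:35],P6@[34:35]
i=36 'c': node 6→2 (via fail)
i=37 'c': node 2→4

Matches: [[0,0],[1,5],[7,2],[7,6],[9,0],[9,1],[10,0],[11,5],[12,0],[14,0],[17,0],[17,1],[18,5],[22,3],[25,0],[25,1],[26,0],[27,5],[31,3],[35,2],[35,6]]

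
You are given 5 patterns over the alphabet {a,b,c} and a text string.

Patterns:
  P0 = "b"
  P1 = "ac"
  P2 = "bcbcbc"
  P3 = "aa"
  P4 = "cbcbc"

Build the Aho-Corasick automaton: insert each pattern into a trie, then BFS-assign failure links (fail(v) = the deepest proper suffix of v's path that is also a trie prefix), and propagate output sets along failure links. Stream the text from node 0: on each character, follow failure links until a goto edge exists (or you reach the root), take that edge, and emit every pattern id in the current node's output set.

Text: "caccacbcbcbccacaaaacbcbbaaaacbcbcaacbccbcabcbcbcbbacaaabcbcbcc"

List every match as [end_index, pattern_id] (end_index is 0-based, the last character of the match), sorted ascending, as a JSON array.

Build:
Trie (insert patterns):
  0='ε' goto a→2 b→1 c→10
  1='b' goto c→4  ←P0
  2='a' goto a→9 c→3
  3='ac' goto ·  ←P1
  4='bc' goto b→5
  5='bcb' goto c→6
  6='bcbc' goto b→7
  7='bcbcb' goto c→8
  8='bcbcbc' goto ·  ←P2
  9='aa' goto ·  ←P3
  10='c' goto b→11
  11='cb' goto c→12
  12='cbc' goto b→13
  13='cbcb' goto c→14
  14='cbcbc' goto ·  ←P4

BFS fail/out derivation:
  n1('b'): parent n0 fail=0; on 'b' 0 → fail=0;  out {0}∪∅={0}
  n2('a'): parent n0 fail=0; on 'a' 0 → fail=0;  out ∅∪∅=∅
  n10('c'): parent n0 fail=0; on 'c' 0 → fail=0;  out ∅∪∅=∅
  n3('ac'): parent n2 fail=0; on 'c' 0 → fail=10;  out {1}∪∅={1}
  n4('bc'): parent n1 fail=0; on 'c' 0 → fail=10;  out ∅∪∅=∅
  n9('aa'): parent n2 fail=0; on 'a' 0 → fail=2;  out {3}∪∅={3}
  n11('cb'): parent n10 fail=0; on 'b' 0 → fail=1;  out ∅∪{0}={0}
  n5('bcb'): parent n4 fail=10; on 'b' 10 → fail=11;  out ∅∪{0}={0}
  n12('cbc'): parent n11 fail=1; on 'c' 1 → fail=4;  out ∅∪∅=∅
  n6('bcbc'): parent n5 fail=11; on 'c' 11 → fail=12;  out ∅∪∅=∅
  n13('cbcb'): parent n12 fail=4; on 'b' 4 → fail=5;  out ∅∪{0}={0}
  n7('bcbcb'): parent n6 fail=12; on 'b' 12 → fail=13;  out ∅∪{0}={0}
  n14('cbcbc'): parent n13 fail=5; on 'c' 5 → fail=6;  out {4}∪∅={4}
  n8('bcbcbc'): parent n7 fail=13; on 'c' 13 → fail=14;  out {2}∪{4}={2,4}

Scan:
i=0 'c': node 0→10
i=1 'a': node 10→2 (fail-walked)
i=2 'c': node 2→3  → match P1@[1:2]
i=3 'c': node 3→10 (fail-walked)
i=4 'a': node 10→2 (fail-walked)
i=5 'c': node 2→3  → match P1@[4:5]
i=6 'b': node 3→11 (fail-walked)  → match P0@[6:6]
i=7 'c': node 11→12
i=8 'b': node 12→13  → match P0@[8:8]
i=9 'c': node 13→14  → match P4@[5:9]
i=10 'b': node 14→7 (fail-walked)  → match P0@[10:10]
i=11 'c': node 7→8  → match P2@[6:11],P4@[7:11]
i=12 'c': node 8→10 (fail-walked)
i=13 'a': node 10→2 (fail-walked)
i=14 'c': node 2→3  → match P1@[13:14]
i=15 'a': node 3→2 (fail-walked)
i=16 'a': node 2→9  → match P3@[15:16]
i=17 'a': node 9→9 (fail-walked)  → match P3@[16:17]
i=18 'a': node 9→9 (fail-walked)  → match P3@[17:18]
i=19 'c': node 9→3 (fail-walked)  → match P1@[18:19]
i=20 'b': node 3→11 (fail-walked)  → match P0@[20:20]
i=21 'c': node 11→12
i=22 'b': node 12→13  → match P0@[22:22]
i=23 'b': node 13→1 (fail-walked)  → match P0@[23:23]
i=24 'a': node 1→2 (fail-walked)
i=25 'a': node 2→9  → match P3@[24:25]
i=26 'a': node 9→9 (fail-walked)  → match P3@[25:26]
i=27 'a': node 9→9 (fail-walked)  → match P3@[26:27]
i=28 'c': node 9→3 (fail-walked)  → match P1@[27:28]
i=29 'b': node 3→11 (fail-walked)  → match P0@[29:29]
i=30 'c': node 11→12
i=31 'b': node 12→13  → match P0@[31:31]
i=32 'c': node 13→14  → match P4@[28:32]
i=33 'a': node 14→2 (fail-walked)
i=34 'a': node 2→9  → match P3@[33:34]
i=35 'c': node 9→3 (fail-walked)  → match P1@[34:35]
i=36 'b': node 3→11 (fail-walked)  → match P0@[36:36]
i=37 'c': node 11→12
i=38 'c': node 12→10 (fail-walked)
i=39 'b': node 10→11  → match P0@[39:39]
i=40 'c': node 11→12
i=41 'a': node 12→2 (fail-walked)
i=42 'b': node 2→1 (fail-walked)  → match P0@[42:42]
i=43 'c': node 1→4
i=44 'b': node 4→5  → match P0@[44:44]
i=45 'c': node 5→6
i=46 'b': node 6→7  → match P0@[46:46]
i=47 'c': node 7→8  → match P2@[42:47],P4@[43:47]
i=48 'b': node 8→7 (fail-walked)  → match P0@[48:48]
i=49 'b': node 7→1 (fail-walked)  → match P0@[49:49]
i=50 'a': node 1→2 (fail-walked)
i=51 'c': node 2→3  → match P1@[50:51]
i=52 'a': node 3→2 (fail-walked)
i=53 'a': node 2→9  → match P3@[52:53]
i=54 'a': node 9→9 (fail-walked)  → match P3@[53:54]
i=55 'b': node 9→1 (fail-walked)  → match P0@[55:55]
i=56 'c': node 1→4
i=57 'b': node 4→5  → match P0@[57:57]
i=58 'c': node 5→6
i=59 'b': node 6→7  → match P0@[59:59]
i=60 'c': node 7→8  → match P2@[55:60],P4@[56:60]
i=61 'c': node 8→10 (fail-walked)

All matches (sorted): [[2,1],[5,1],[6,0],[8,0],[9,4],[10,0],[11,2],[11,4],[14,1],[16,3],[17,3],[18,3],[19,1],[20,0],[22,0],[23,0],[25,3],[26,3],[27,3],[28,1],[29,0],[31,0],[32,4],[34,3],[35,1],[36,0],[39,0],[42,0],[44,0],[46,0],[47,2],[47,4],[48,0],[49,0],[51,1],[53,3],[54,3],[55,0],[57,0],[59,0],[60,2],[60,4]]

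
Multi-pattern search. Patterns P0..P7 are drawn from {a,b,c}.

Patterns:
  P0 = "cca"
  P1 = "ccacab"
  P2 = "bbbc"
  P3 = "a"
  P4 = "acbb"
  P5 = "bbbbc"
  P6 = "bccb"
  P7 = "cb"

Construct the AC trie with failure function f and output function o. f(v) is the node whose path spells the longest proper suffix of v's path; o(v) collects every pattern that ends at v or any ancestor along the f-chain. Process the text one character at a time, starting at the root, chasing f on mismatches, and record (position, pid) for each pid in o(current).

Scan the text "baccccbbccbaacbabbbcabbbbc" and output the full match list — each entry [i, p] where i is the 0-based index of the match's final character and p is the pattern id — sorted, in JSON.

Build:
Trie nodes:
  0='ε' goto a→11 b→7 c→1
  1='c' goto b→20 c→2
  2='cc' goto a→3
  3='cca' goto c→4  [P0 ends]
  4='ccac' goto a→5
  5='ccaca' goto b→6
  6='ccacab' goto ·  [P1 ends]
  7='b' goto b→8 c→17
  8='bb' goto b→9
  9='bbb' goto b→15 c→10
  10='bbbc' goto ·  [P2 ends]
  11='a' goto c→12  [P3 ends]
  12='ac' goto b→13
  13='acb' goto b→14
  14='acbb' goto ·  [P4 ends]
  15='bbbb' goto c→16
  16='bbbbc' goto ·  [P5 ends]
  17='bc' goto c→18
  18='bcc' goto b→19
  19='bccb' goto ·  [P6 ends]
  20='cb' goto ·  [P7 ends]

Failure links (BFS by depth):
  n1('c'): parent n0 fail=0; on 'c' 0 → fail=0;  out ∅∪∅=∅
  n7('b'): parent n0 fail=0; on 'b' 0 → fail=0;  out ∅∪∅=∅
  n11('a'): parent n0 fail=0; on 'a' 0 → fail=0;  out {3}∪∅={3}
  n2('cc'): parent n1 fail=0; on 'c' 0 → fail=1;  out ∅∪∅=∅
  n8('bb'): parent n7 fail=0; on 'b' 0 → fail=7;  out ∅∪∅=∅
  n12('ac'): parent n11 fail=0; on 'c' 0 → fail=1;  out ∅∪∅=∅
  n17('bc'): parent n7 fail=0; on 'c' 0 → fail=1;  out ∅∪∅=∅
  n20('cb'): parent n1 fail=0; on 'b' 0 → fail=7;  out {7}∪∅={7}
  n3('cca'): parent n2 fail=1; on 'a' 1→0 → fail=11;  out {0}∪{3}={0,3}
  n9('bbb'): parent n8 fail=7; on 'b' 7 → fail=8;  out ∅∪∅=∅
  n13('acb'): parent n12 fail=1; on 'b' 1 → fail=20;  out ∅∪{7}={7}
  n18('bcc'): parent n17 fail=1; on 'c' 1 → fail=2;  out ∅∪∅=∅
  n4('ccac'): parent n3 fail=11; on 'c' 11 → fail=12;  out ∅∪∅=∅
  n10('bbbc'): parent n9 fail=8; on 'c' 8→7 → fail=17;  out {2}∪∅={2}
  n14('acbb'): parent n13 fail=20; on 'b' 20→7 → fail=8;  out {4}∪∅={4}
  n15('bbbb'): parent n9 fail=8; on 'b' 8 → fail=9;  out ∅∪∅=∅
  n19('bccb'): parent n18 fail=2; on 'b' 2→1 → fail=20;  out {6}∪{7}={6,7}
  n5('ccaca'): parent n4 fail=12; on 'a' 12→1→0 → fail=11;  out ∅∪{3}={3}
  n16('bbbbc'): parent n15 fail=9; on 'c' 9 → fail=10;  out {5}∪{2}={2,5}
  n6('ccacab'): parent n5 fail=11; on 'b' 11→0 → fail=7;  out {1}∪∅={1}

Run:
[0] read 'b'  n0⇒n7
[1] read 'a'  n7⇒n11 (fail-walked)  → match P3@[1:1]
[2] read 'c'  n11⇒n12
[3] read 'c'  n12⇒n2 (fail-walked)
[4] read 'c'  n2⇒n2 (fail-walked)
[5] read 'c'  n2⇒n2 (fail-walked)
[6] read 'b'  n2⇒n20 (fail-walked)  → match P7@[5:6]
[7] read 'b'  n20⇒n8 (fail-walked)
[8] read 'c'  n8⇒n17 (fail-walked)
[9] read 'c'  n17⇒n18
[10] read 'b'  n18⇒n19  → match P6@[7:10],P7@[9:10]
[11] read 'a'  n19⇒n11 (fail-walked)  → match P3@[11:11]
[12] read 'a'  n11⇒n11 (fail-walked)  → match P3@[12:12]
[13] read 'c'  n11⇒n12
[14] read 'b'  n12⇒n13  → match P7@[13:14]
[15] read 'a'  n13⇒n11 (fail-walked)  → match P3@[15:15]
[16] read 'b'  n11⇒n7 (fail-walked)
[17] read 'b'  n7⇒n8
[18] read 'b'  n8⇒n9
[19] read 'c'  n9⇒n10  → match P2@[16:19]
[20] read 'a'  n10⇒n11 (fail-walked)  → match P3@[20:20]
[21] read 'b'  n11⇒n7 (fail-walked)
[22] read 'b'  n7⇒n8
[23] read 'b'  n8⇒n9
[24] read 'b'  n9⇒n15
[25] read 'c'  n15⇒n16  → match P2@[22:25],P5@[21:25]

Matches: [[1,3],[6,7],[10,6],[10,7],[11,3],[12,3],[14,7],[15,3],[19,2],[20,3],[25,2],[25,5]]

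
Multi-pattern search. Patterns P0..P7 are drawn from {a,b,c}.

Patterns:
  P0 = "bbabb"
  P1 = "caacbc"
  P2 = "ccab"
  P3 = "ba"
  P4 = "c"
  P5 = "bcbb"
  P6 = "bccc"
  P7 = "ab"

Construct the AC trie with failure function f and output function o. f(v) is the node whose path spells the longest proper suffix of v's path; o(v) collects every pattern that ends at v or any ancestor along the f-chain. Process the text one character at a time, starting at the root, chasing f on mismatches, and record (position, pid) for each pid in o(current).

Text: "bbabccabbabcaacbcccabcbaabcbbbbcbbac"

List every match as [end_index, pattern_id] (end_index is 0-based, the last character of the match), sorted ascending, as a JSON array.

Construct AC machine:
Trie (insert patterns):
  n0 'ε': a→21 b→1 c→6
  n1 'b': a→15 b→2 c→16
  n2 'bb': a→3
  n3 'bba': b→4
  n4 'bbab': b→5
  n5 'bbabb': ·  ←P0
  n6 'c': a→7 c→12  ←P4
  n7 'ca': a→8
  n8 'caa': c→9
  n9 'caac': b→10
  n10 'caacb': c→11
  n11 'caacbc': ·  ←P1
  n12 'cc': a→13
  n13 'cca': b→14
  n14 'ccab': ·  ←P2
  n15 'ba': ·  ←P3
  n16 'bc': b→17 c→19
  n17 'bcb': b→18
  n18 'bcbb': ·  ←P5
  n19 'bcc': c→20
  n20 'bccc': ·  ←P6
  n21 'a': b→22
  n22 'ab': ·  ←P7

BFS fail/out derivation:
  n1('b'): parent n0 fail=0; on 'b' 0 → fail=0;  out ∅∪∅=∅
  n6('c'): parent n0 fail=0; on 'c' 0 → fail=0;  out {4}∪∅={4}
  n21('a'): parent n0 fail=0; on 'a' 0 → fail=0;  out ∅∪∅=∅
  n2('bb'): parent n1 fail=0; on 'b' 0 → fail=1;  out ∅∪∅=∅
  n7('ca'): parent n6 fail=0; on 'a' 0 → fail=21;  out ∅∪∅=∅
  n12('cc'): parent n6 fail=0; on 'c' 0 → fail=6;  out ∅∪{4}={4}
  n15('ba'): parent n1 fail=0; on 'a' 0 → fail=21;  out {3}∪∅={3}
  n16('bc'): parent n1 fail=0; on 'c' 0 → fail=6;  out ∅∪{4}={4}
  n22('ab'): parent n21 fail=0; on 'b' 0 → fail=1;  out {7}∪∅={7}
  n3('bba'): parent n2 fail=1; on 'a' 1 → fail=15;  out ∅∪{3}={3}
  n8('caa'): parent n7 fail=21; on 'a' 21→0 → fail=21;  out ∅∪∅=∅
  n13('cca'): parent n12 fail=6; on 'a' 6 → fail=7;  out ∅∪∅=∅
  n17('bcb'): parent n16 fail=6; on 'b' 6→0 → fail=1;  out ∅∪∅=∅
  n19('bcc'): parent n16 fail=6; on 'c' 6 → fail=12;  out ∅∪{4}={4}
  n4('bbab'): parent n3 fail=15; on 'b' 15→21 → fail=22;  out ∅∪{7}={7}
  n9('caac'): parent n8 fail=21; on 'c' 21→0 → fail=6;  out ∅∪{4}={4}
  n14('ccab'): parent n13 fail=7; on 'b' 7→21 → fail=22;  out {2}∪{7}={2,7}
  n18('bcbb'): parent n17 fail=1; on 'b' 1 → fail=2;  out {5}∪∅={5}
  n20('bccc'): parent n19 fail=12; on 'c' 12→6 → fail=12;  out {6}∪{4}={4,6}
  n5('bbabb'): parent n4 fail=22; on 'b' 22→1 → fail=2;  out {0}∪∅={0}
  n10('caacb'): parent n9 fail=6; on 'b' 6→0 → fail=1;  out ∅∪∅=∅
  n11('caacbc'): parent n10 fail=1; on 'c' 1 → fail=16;  out {1}∪{4}={1,4}

Run:
i=0 'b': node 0→1
i=1 'b': node 1→2
i=2 'a': node 2→3  ** P3@[1:2]
i=3 'b': node 3→4  ** P7@[2:3]
i=4 'c': node 4→16 (via fail)  ** P4@[4:4]
i=5 'c': node 16→19  ** P4@[5:5]
i=6 'a': node 19→13 (via fail)
i=7 'b': node 13→14  ** P2@[4:7],P7@[6:7]
i=8 'b': node 14→2 (via fail)
i=9 'a': node 2→3  ** P3@[8:9]
i=10 'b': node 3→4  ** P7@[9:10]
i=11 'c': node 4→16 (via fail)  ** P4@[11:11]
i=12 'a': node 16→7 (via fail)
i=13 'a': node 7→8
i=14 'c': node 8→9  ** P4@[14:14]
i=15 'b': node 9→10
i=16 'c': node 10→11  ** P1@[11:16],P4@[16:16]
i=17 'c': node 11→19 (via fail)  ** P4@[17:17]
i=18 'c': node 19→20  ** P4@[18:18],P6@[15:18]
i=19 'a': node 20→13 (via fail)
i=20 'b': node 13→14  ** P2@[17:20],P7@[19:20]
i=21 'c': node 14→16 (via fail)  ** P4@[21:21]
i=22 'b': node 16→17
i=23 'a': node 17→15 (via fail)  ** P3@[22:23]
i=24 'a': node 15→21 (via fail)
i=25 'b': node 21→22  ** P7@[24:25]
i=26 'c': node 22→16 (via fail)  ** P4@[26:26]
i=27 'b': node 16→17
i=28 'b': node 17→18  ** P5@[25:28]
i=29 'b': node 18→2 (via fail)
i=30 'b': node 2→2 (via fail)
i=31 'c': node 2→16 (via fail)  ** P4@[31:31]
i=32 'b': node 16→17
i=33 'b': node 17→18  ** P5@[30:33]
i=34 'a': node 18→3 (via fail)  ** P3@[33:34]
i=35 'c': node 3→6 (via fail)  ** P4@[35:35]

Matches: [[2,3],[3,7],[4,4],[5,4],[7,2],[7,7],[9,3],[10,7],[11,4],[14,4],[16,1],[16,4],[17,4],[18,4],[18,6],[20,2],[20,7],[21,4],[23,3],[25,7],[26,4],[28,5],[31,4],[33,5],[34,3],[35,4]]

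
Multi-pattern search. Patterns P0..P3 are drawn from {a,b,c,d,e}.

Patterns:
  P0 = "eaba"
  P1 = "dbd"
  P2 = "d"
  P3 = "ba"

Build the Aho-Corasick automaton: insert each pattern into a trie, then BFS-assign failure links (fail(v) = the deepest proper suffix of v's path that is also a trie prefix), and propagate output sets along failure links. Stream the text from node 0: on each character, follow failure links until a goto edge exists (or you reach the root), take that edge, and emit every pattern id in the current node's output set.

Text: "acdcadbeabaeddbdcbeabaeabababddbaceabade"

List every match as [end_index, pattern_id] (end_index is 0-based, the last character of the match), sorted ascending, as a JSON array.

Construct AC machine:
Trie nodes:
  n0 'ε': b→8 d→5 e→1
  n1 'e': a→2
  n2 'ea': b→3
  n3 'eab': a→4
  n4 'eaba': ·  [P0 ends]
  n5 'd': b→6  [P2 ends]
  n6 'db': d→7
  n7 'dbd': ·  [P1 ends]
  n8 'b': a→9
  n9 'ba': ·  [P3 ends]

BFS fail/out derivation:
  fail(1) 'e': from fail(0)=0 chase 'e': 0 ⇒ 0;  out=∅∪out(0)=∅
  fail(5) 'd': from fail(0)=0 chase 'd': 0 ⇒ 0;  out={2}∪out(0)={2}
  fail(8) 'b': from fail(0)=0 chase 'b': 0 ⇒ 0;  out=∅∪out(0)=∅
  fail(2) 'ea': from fail(1)=0 chase 'a': 0 ⇒ 0;  out=∅∪out(0)=∅
  fail(6) 'db': from fail(5)=0 chase 'b': 0 ⇒ 8;  out=∅∪out(8)=∅
  fail(9) 'ba': from fail(8)=0 chase 'a': 0 ⇒ 0;  out={3}∪out(0)={3}
  fail(3) 'eab': from fail(2)=0 chase 'b': 0 ⇒ 8;  out=∅∪out(8)=∅
  fail(7) 'dbd': from fail(6)=8 chase 'd': 8→0 ⇒ 5;  out={1}∪out(5)={1,2}
  fail(4) 'eaba': from fail(3)=8 chase 'a': 8 ⇒ 9;  out={0}∪out(9)={0,3}

Text stream:
[0] read 'a'  n0⇒n0
[1] read 'c'  n0⇒n0
[2] read 'd'  n0⇒n5  ** P2@[2:2]
[3] read 'c'  n5⇒n0 ·f
[4] read 'a'  n0⇒n0
[5] read 'd'  n0⇒n5  ** P2@[5:5]
[6] read 'b'  n5⇒n6
[7] read 'e'  n6⇒n1 ·f
[8] read 'a'  n1⇒n2
[9] read 'b'  n2⇒n3
[10] read 'a'  n3⇒n4  ** P0@[7:10],P3@[9:10]
[11] read 'e'  n4⇒n1 ·f
[12] read 'd'  n1⇒n5 ·f  ** P2@[12:12]
[13] read 'd'  n5⇒n5 ·f  ** P2@[13:13]
[14] read 'b'  n5⇒n6
[15] read 'd'  n6⇒n7  ** P1@[13:15],P2@[15:15]
[16] read 'c'  n7⇒n0 ·f
[17] read 'b'  n0⇒n8
[18] read 'e'  n8⇒n1 ·f
[19] read 'a'  n1⇒n2
[20] read 'b'  n2⇒n3
[21] read 'a'  n3⇒n4  ** P0@[18:21],P3@[20:21]
[22] read 'e'  n4⇒n1 ·f
[23] read 'a'  n1⇒n2
[24] read 'b'  n2⇒n3
[25] read 'a'  n3⇒n4  ** P0@[22:25],P3@[24:25]
[26] read 'b'  n4⇒n8 ·f
[27] read 'a'  n8⇒n9  ** P3@[26:27]
[28] read 'b'  n9⇒n8 ·f
[29] read 'd'  n8⇒n5 ·f  ** P2@[29:29]
[30] read 'd'  n5⇒n5 ·f  ** P2@[30:30]
[31] read 'b'  n5⇒n6
[32] read 'a'  n6⇒n9 ·f  ** P3@[31:32]
[33] read 'c'  n9⇒n0 ·f
[34] read 'e'  n0⇒n1
[35] read 'a'  n1⇒n2
[36] read 'b'  n2⇒n3
[37] read 'a'  n3⇒n4  ** P0@[34:37],P3@[36:37]
[38] read 'd'  n4⇒n5 ·f  ** P2@[38:38]
[39] read 'e'  n5⇒n1 ·f

Result: [[2,2],[5,2],[10,0],[10,3],[12,2],[13,2],[15,1],[15,2],[21,0],[21,3],[25,0],[25,3],[27,3],[29,2],[30,2],[32,3],[37,0],[37,3],[38,2]]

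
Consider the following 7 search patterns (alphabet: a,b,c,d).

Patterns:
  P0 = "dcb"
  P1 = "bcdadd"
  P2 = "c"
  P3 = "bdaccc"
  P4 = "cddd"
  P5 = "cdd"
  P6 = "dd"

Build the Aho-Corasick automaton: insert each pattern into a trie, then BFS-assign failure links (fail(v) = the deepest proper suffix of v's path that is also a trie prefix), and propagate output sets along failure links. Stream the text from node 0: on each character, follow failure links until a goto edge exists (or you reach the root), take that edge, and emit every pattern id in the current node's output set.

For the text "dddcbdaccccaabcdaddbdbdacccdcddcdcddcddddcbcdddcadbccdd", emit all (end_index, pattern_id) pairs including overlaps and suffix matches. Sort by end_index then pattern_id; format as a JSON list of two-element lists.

Construct AC machine:
Trie (insert patterns):
  0='ε' goto b→4 c→10 d→1
  1='d' goto c→2 d→19
  2='dc' goto b→3
  3='dcb' goto ·  ←P0
  4='b' goto c→5 d→11
  5='bc' goto d→6
  6='bcd' goto a→7
  7='bcda' goto d→8
  8='bcdad' goto d→9
  9='bcdadd' goto ·  ←P1
  10='c' goto d→16  ←P2
  11='bd' goto a→12
  12='bda' goto c→13
  13='bdac' goto c→14
  14='bdacc' goto c→15
  15='bdaccc' goto ·  ←P3
  16='cd' goto d→17
  17='cdd' goto d→18  ←P5
  18='cddd' goto ·  ←P4
  19='dd' goto ·  ←P6

Failure links (BFS by depth):
  n1('d'): parent n0 fail=0; on 'd' 0 → fail=0;  out ∅∪∅=∅
  n4('b'): parent n0 fail=0; on 'b' 0 → fail=0;  out ∅∪∅=∅
  n10('c'): parent n0 fail=0; on 'c' 0 → fail=0;  out {2}∪∅={2}
  n2('dc'): parent n1 fail=0; on 'c' 0 → fail=10;  out ∅∪{2}={2}
  n5('bc'): parent n4 fail=0; on 'c' 0 → fail=10;  out ∅∪{2}={2}
  n11('bd'): parent n4 fail=0; on 'd' 0 → fail=1;  out ∅∪∅=∅
  n16('cd'): parent n10 fail=0; on 'd' 0 → fail=1;  out ∅∪∅=∅
  n19('dd'): parent n1 fail=0; on 'd' 0 → fail=1;  out {6}∪∅={6}
  n3('dcb'): parent n2 fail=10; on 'b' 10→0 → fail=4;  out {0}∪∅={0}
  n6('bcd'): parent n5 fail=10; on 'd' 10 → fail=16;  out ∅∪∅=∅
  n12('bda'): parent n11 fail=1; on 'a' 1→0 → fail=0;  out ∅∪∅=∅
  n17('cdd'): parent n16 fail=1; on 'd' 1 → fail=19;  out {5}∪{6}={5,6}
  n7('bcda'): parent n6 fail=16; on 'a' 16→1→0 → fail=0;  out ∅∪∅=∅
  n13('bdac'): parent n12 fail=0; on 'c' 0 → fail=10;  out ∅∪{2}={2}
  n18('cddd'): parent n17 fail=19; on 'd' 19→1 → fail=19;  out {4}∪{6}={4,6}
  n8('bcdad'): parent n7 fail=0; on 'd' 0 → fail=1;  out ∅∪∅=∅
  n14('bdacc'): parent n13 fail=10; on 'c' 10→0 → fail=10;  out ∅∪{2}={2}
  n9('bcdadd'): parent n8 fail=1; on 'd' 1 → fail=19;  out {1}∪{6}={1,6}
  n15('bdaccc'): parent n14 fail=10; on 'c' 10→0 → fail=10;  out {3}∪{2}={2,3}

Scan:
i=0 'd': node 0→1
i=1 'd': node 1→19  emit P6@[0:1]
i=2 'd': node 19→19 (fail-walked)  emit P6@[1:2]
i=3 'c': node 19→2 (fail-walked)  emit P2@[3:3]
i=4 'b': node 2→3  emit P0@[2:4]
i=5 'd': node 3→11 (fail-walked)
i=6 'a': node 11→12
i=7 'c': node 12→13  emit P2@[7:7]
i=8 'c': node 13→14  emit P2@[8:8]
i=9 'c': node 14→15  emit P2@[9:9],P3@[4:9]
i=10 'c': node 15→10 (fail-walked)  emit P2@[10:10]
i=11 'a': node 10→0 (fail-walked)
i=12 'a': node 0→0
i=13 'b': node 0→4
i=14 'c': node 4→5  emit P2@[14:14]
i=15 'd': node 5→6
i=16 'a': node 6→7
i=17 'd': node 7→8
i=18 'd': node 8→9  emit P1@[13:18],P6@[17:18]
i=19 'b': node 9→4 (fail-walked)
i=20 'd': node 4→11
i=21 'b': node 11→4 (fail-walked)
i=22 'd': node 4→11
i=23 'a': node 11→12
i=24 'c': node 12→13  emit P2@[24:24]
i=25 'c': node 13→14  emit P2@[25:25]
i=26 'c': node 14→15  emit P2@[26:26],P3@[21:26]
i=27 'd': node 15→16 (fail-walked)
i=28 'c': node 16→2 (fail-walked)  emit P2@[28:28]
i=29 'd': node 2→16 (fail-walked)
i=30 'd': node 16→17  emit P5@[28:30],P6@[29:30]
i=31 'c': node 17→2 (fail-walked)  emit P2@[31:31]
i=32 'd': node 2→16 (fail-walked)
i=33 'c': node 16→2 (fail-walked)  emit P2@[33:33]
i=34 'd': node 2→16 (fail-walked)
i=35 'd': node 16→17  emit P5@[33:35],P6@[34:35]
i=36 'c': node 17→2 (fail-walked)  emit P2@[36:36]
i=37 'd': node 2→16 (fail-walked)
i=38 'd': node 16→17  emit P5@[36:38],P6@[37:38]
i=39 'd': node 17→18  emit P4@[36:39],P6@[38:39]
i=40 'd': node 18→19 (fail-walked)  emit P6@[39:40]
i=41 'c': node 19→2 (fail-walked)  emit P2@[41:41]
i=42 'b': node 2→3  emit P0@[40:42]
i=43 'c': node 3→5 (fail-walked)  emit P2@[43:43]
i=44 'd': node 5→6
i=45 'd': node 6→17 (fail-walked)  emit P5@[43:45],P6@[44:45]
i=46 'd': node 17→18  emit P4@[43:46],P6@[45:46]
i=47 'c': node 18→2 (fail-walked)  emit P2@[47:47]
i=48 'a': node 2→0 (fail-walked)
i=49 'd': node 0→1
i=50 'b': node 1→4 (fail-walked)
i=51 'c': node 4→5  emit P2@[51:51]
i=52 'c': node 5→10 (fail-walked)  emit P2@[52:52]
i=53 'd': node 10→16
i=54 'd': node 16→17  emit P5@[52:54],P6@[53:54]

Result: [[1,6],[2,6],[3,2],[4,0],[7,2],[8,2],[9,2],[9,3],[10,2],[14,2],[18,1],[18,6],[24,2],[25,2],[26,2],[26,3],[28,2],[30,5],[30,6],[31,2],[33,2],[35,5],[35,6],[36,2],[38,5],[38,6],[39,4],[39,6],[40,6],[41,2],[42,0],[43,2],[45,5],[45,6],[46,4],[46,6],[47,2],[51,2],[52,2],[54,5],[54,6]]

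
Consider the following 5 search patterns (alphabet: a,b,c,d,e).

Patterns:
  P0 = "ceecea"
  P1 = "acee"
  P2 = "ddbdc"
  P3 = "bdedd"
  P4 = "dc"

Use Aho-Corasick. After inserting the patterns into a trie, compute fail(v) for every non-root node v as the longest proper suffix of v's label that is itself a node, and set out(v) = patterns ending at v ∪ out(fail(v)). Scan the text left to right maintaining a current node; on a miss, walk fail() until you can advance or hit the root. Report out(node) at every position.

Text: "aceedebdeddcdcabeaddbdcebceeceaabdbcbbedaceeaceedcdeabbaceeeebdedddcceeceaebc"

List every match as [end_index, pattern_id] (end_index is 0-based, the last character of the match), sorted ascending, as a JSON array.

Construct AC machine:
Trie nodes:
  0='ε' goto a→7 b→16 c→1 d→11
  1='c' goto e→2
  2='ce' goto e→3
  3='cee' goto c→4
  4='ceec' goto e→5
  5='ceece' goto a→6
  6='ceecea' goto ·  [P0 ends]
  7='a' goto c→8
  8='ac' goto e→9
  9='ace' goto e→10
  10='acee' goto ·  [P1 ends]
  11='d' goto c→21 d→12
  12='dd' goto b→13
  13='ddb' goto d→14
  14='ddbd' goto c→15
  15='ddbdc' goto ·  [P2 ends]
  16='b' goto d→17
  17='bd' goto e→18
  18='bde' goto d→19
  19='bded' goto d→20
  20='bdedd' goto ·  [P3 ends]
  21='dc' goto ·  [P4 ends]

Failure links (BFS by depth):
  fail(1) 'c': from fail(0)=0 chase 'c': 0 ⇒ 0;  out=∅∪out(0)=∅
  fail(7) 'a': from fail(0)=0 chase 'a': 0 ⇒ 0;  out=∅∪out(0)=∅
  fail(11) 'd': from fail(0)=0 chase 'd': 0 ⇒ 0;  out=∅∪out(0)=∅
  fail(16) 'b': from fail(0)=0 chase 'b': 0 ⇒ 0;  out=∅∪out(0)=∅
  fail(2) 'ce': from fail(1)=0 chase 'e': 0 ⇒ 0;  out=∅∪out(0)=∅
  fail(8) 'ac': from fail(7)=0 chase 'c': 0 ⇒ 1;  out=∅∪out(1)=∅
  fail(12) 'dd': from fail(11)=0 chase 'd': 0 ⇒ 11;  out=∅∪out(11)=∅
  fail(17) 'bd': from fail(16)=0 chase 'd': 0 ⇒ 11;  out=∅∪out(11)=∅
  fail(21) 'dc': from fail(11)=0 chase 'c': 0 ⇒ 1;  out={4}∪out(1)={4}
  fail(3) 'cee': from fail(2)=0 chase 'e': 0 ⇒ 0;  out=∅∪out(0)=∅
  fail(9) 'ace': from fail(8)=1 chase 'e': 1 ⇒ 2;  out=∅∪out(2)=∅
  fail(13) 'ddb': from fail(12)=11 chase 'b': 11→0 ⇒ 16;  out=∅∪out(16)=∅
  fail(18) 'bde': from fail(17)=11 chase 'e': 11→0 ⇒ 0;  out=∅∪out(0)=∅
  fail(4) 'ceec': from fail(3)=0 chase 'c': 0 ⇒ 1;  out=∅∪out(1)=∅
  fail(10) 'acee': from fail(9)=2 chase 'e': 2 ⇒ 3;  out={1}∪out(3)={1}
  fail(14) 'ddbd': from fail(13)=16 chase 'd': 16 ⇒ 17;  out=∅∪out(17)=∅
  fail(19) 'bded': from fail(18)=0 chase 'd': 0 ⇒ 11;  out=∅∪out(11)=∅
  fail(5) 'ceece': from fail(4)=1 chase 'e': 1 ⇒ 2;  out=∅∪out(2)=∅
  fail(15) 'ddbdc': from fail(14)=17 chase 'c': 17→11 ⇒ 21;  out={2}∪out(21)={2,4}
  fail(20) 'bdedd': from fail(19)=11 chase 'd': 11 ⇒ 12;  out={3}∪out(12)={3}
  fail(6) 'ceecea': from fail(5)=2 chase 'a': 2→0 ⇒ 7;  out={0}∪out(7)={0}

Scan:
[0] read 'a'  n0⇒n7
[1] read 'c'  n7⇒n8
[2] read 'e'  n8⇒n9
[3] read 'e'  n9⇒n10  → match P1@[0:3]
[4] read 'd'  n10⇒n11 ·f
[5] read 'e'  n11⇒n0 ·f
[6] read 'b'  n0⇒n16
[7] read 'd'  n16⇒n17
[8] read 'e'  n17⇒n18
[9] read 'd'  n18⇒n19
[10] read 'd'  n19⇒n20  → match P3@[6:10]
[11] read 'c'  n20⇒n21 ·f  → match P4@[10:11]
[12] read 'd'  n21⇒n11 ·f
[13] read 'c'  n11⇒n21  → match P4@[12:13]
[14] read 'a'  n21⇒n7 ·f
[15] read 'b'  n7⇒n16 ·f
[16] read 'e'  n16⇒n0 ·f
[17] read 'a'  n0⇒n7
[18] read 'd'  n7⇒n11 ·f
[19] read 'd'  n11⇒n12
[20] read 'b'  n12⇒n13
[21] read 'd'  n13⇒n14
[22] read 'c'  n14⇒n15  → match P2@[18:22],P4@[21:22]
[23] read 'e'  n15⇒n2 ·f
[24] read 'b'  n2⇒n16 ·f
[25] read 'c'  n16⇒n1 ·f
[26] read 'e'  n1⇒n2
[27] read 'e'  n2⇒n3
[28] read 'c'  n3⇒n4
[29] read 'e'  n4⇒n5
[30] read 'a'  n5⇒n6  → match P0@[25:30]
[31] read 'a'  n6⇒n7 ·f
[32] read 'b'  n7⇒n16 ·f
[33] read 'd'  n16⇒n17
[34] read 'b'  n17⇒n16 ·f
[35] read 'c'  n16⇒n1 ·f
[36] read 'b'  n1⇒n16 ·f
[37] read 'b'  n16⇒n16 ·f
[38] read 'e'  n16⇒n0 ·f
[39] read 'd'  n0⇒n11
[40] read 'a'  n11⇒n7 ·f
[41] read 'c'  n7⇒n8
[42] read 'e'  n8⇒n9
[43] read 'e'  n9⇒n10  → match P1@[40:43]
[44] read 'a'  n10⇒n7 ·f
[45] read 'c'  n7⇒n8
[46] read 'e'  n8⇒n9
[47] read 'e'  n9⇒n10  → match P1@[44:47]
[48] read 'd'  n10⇒n11 ·f
[49] read 'c'  n11⇒n21  → match P4@[48:49]
[50] read 'd'  n21⇒n11 ·f
[51] read 'e'  n11⇒n0 ·f
[52] read 'a'  n0⇒n7
[53] read 'b'  n7⇒n16 ·f
[54] read 'b'  n16⇒n16 ·f
[55] read 'a'  n16⇒n7 ·f
[56] read 'c'  n7⇒n8
[57] read 'e'  n8⇒n9
[58] read 'e'  n9⇒n10  → match P1@[55:58]
[59] read 'e'  n10⇒n0 ·f
[60] read 'e'  n0⇒n0
[61] read 'b'  n0⇒n16
[62] read 'd'  n16⇒n17
[63] read 'e'  n17⇒n18
[64] read 'd'  n18⇒n19
[65] read 'd'  n19⇒n20  → match P3@[61:65]
[66] read 'd'  n20⇒n12 ·f
[67] read 'c'  n12⇒n21 ·f  → match P4@[66:67]
[68] read 'c'  n21⇒n1 ·f
[69] read 'e'  n1⇒n2
[70] read 'e'  n2⇒n3
[71] read 'c'  n3⇒n4
[72] read 'e'  n4⇒n5
[73] read 'a'  n5⇒n6  → match P0@[68:73]
[74] read 'e'  n6⇒n0 ·f
[75] read 'b'  n0⇒n16
[76] read 'c'  n16⇒n1 ·f

All matches (sorted): [[3,1],[10,3],[11,4],[13,4],[22,2],[22,4],[30,0],[43,1],[47,1],[49,4],[58,1],[65,3],[67,4],[73,0]]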